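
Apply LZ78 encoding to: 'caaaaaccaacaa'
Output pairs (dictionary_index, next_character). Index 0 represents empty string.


LZ78 encoding steps:
Dictionary: {0: ''}
Step 1: w='' (idx 0), next='c' -> output (0, 'c'), add 'c' as idx 1
Step 2: w='' (idx 0), next='a' -> output (0, 'a'), add 'a' as idx 2
Step 3: w='a' (idx 2), next='a' -> output (2, 'a'), add 'aa' as idx 3
Step 4: w='aa' (idx 3), next='c' -> output (3, 'c'), add 'aac' as idx 4
Step 5: w='c' (idx 1), next='a' -> output (1, 'a'), add 'ca' as idx 5
Step 6: w='a' (idx 2), next='c' -> output (2, 'c'), add 'ac' as idx 6
Step 7: w='aa' (idx 3), end of input -> output (3, '')


Encoded: [(0, 'c'), (0, 'a'), (2, 'a'), (3, 'c'), (1, 'a'), (2, 'c'), (3, '')]


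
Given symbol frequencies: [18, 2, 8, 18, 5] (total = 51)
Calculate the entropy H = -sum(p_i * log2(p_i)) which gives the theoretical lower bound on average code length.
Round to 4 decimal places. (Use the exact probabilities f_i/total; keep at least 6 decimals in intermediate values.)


Per-symbol terms -p_i * log2(p_i) with p_i = f_i/51:
  p = 18/51 = 0.352941: log2(p) = -1.502500, -p*log2(p) = 0.530294
  p = 2/51 = 0.039216: log2(p) = -4.672425, -p*log2(p) = 0.183232
  p = 8/51 = 0.156863: log2(p) = -2.672425, -p*log2(p) = 0.419204
  p = 18/51 = 0.352941: log2(p) = -1.502500, -p*log2(p) = 0.530294
  p = 5/51 = 0.098039: log2(p) = -3.350497, -p*log2(p) = 0.328480
H = 0.530294 + 0.183232 + 0.419204 + 0.530294 + 0.328480 = 1.991504

H = 1.9915 bits/symbol


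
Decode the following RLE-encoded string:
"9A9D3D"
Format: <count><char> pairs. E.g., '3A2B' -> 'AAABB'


Expanding each <count><char> pair:
  9A -> 'AAAAAAAAA'
  9D -> 'DDDDDDDDD'
  3D -> 'DDD'

Decoded = AAAAAAAAADDDDDDDDDDDD


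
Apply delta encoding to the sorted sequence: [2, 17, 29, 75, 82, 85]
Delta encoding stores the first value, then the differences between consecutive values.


First value: 2
Deltas:
  17 - 2 = 15
  29 - 17 = 12
  75 - 29 = 46
  82 - 75 = 7
  85 - 82 = 3


Delta encoded: [2, 15, 12, 46, 7, 3]


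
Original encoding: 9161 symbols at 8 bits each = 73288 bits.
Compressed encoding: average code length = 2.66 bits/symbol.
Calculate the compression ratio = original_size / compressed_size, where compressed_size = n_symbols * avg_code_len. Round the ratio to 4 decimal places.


original_size = n_symbols * orig_bits = 9161 * 8 = 73288 bits
compressed_size = n_symbols * avg_code_len = 9161 * 2.66 = 24368.26 bits
ratio = original_size / compressed_size = 73288 / 24368.26 = 3.0075

Compression ratio = 3.0075


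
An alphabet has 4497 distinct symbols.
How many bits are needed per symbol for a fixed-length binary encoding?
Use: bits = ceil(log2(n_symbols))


log2(4497) = 12.1347
Bracket: 2^12 = 4096 < 4497 <= 2^13 = 8192
So ceil(log2(4497)) = 13

bits = ceil(log2(4497)) = ceil(12.1347) = 13 bits


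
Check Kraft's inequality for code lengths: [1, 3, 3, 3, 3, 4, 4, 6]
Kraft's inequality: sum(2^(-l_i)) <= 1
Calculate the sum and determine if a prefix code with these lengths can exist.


Sum = 2^(-1) + 2^(-3) + 2^(-3) + 2^(-3) + 2^(-3) + 2^(-4) + 2^(-4) + 2^(-6)
    = 0.5 + 0.125 + 0.125 + 0.125 + 0.125 + 0.0625 + 0.0625 + 0.015625
    = 73/64 = 1.140625
Since 1.140625 > 1, Kraft's inequality is NOT satisfied.
A prefix code with these lengths CANNOT exist.

Kraft sum = 1.140625. Not satisfied.


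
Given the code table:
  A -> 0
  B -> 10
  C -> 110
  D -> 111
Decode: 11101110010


Decoding:
111 -> D
0 -> A
111 -> D
0 -> A
0 -> A
10 -> B


Result: DADAAB


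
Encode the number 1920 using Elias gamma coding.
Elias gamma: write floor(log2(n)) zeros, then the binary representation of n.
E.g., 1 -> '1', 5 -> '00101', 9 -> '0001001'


num_bits = floor(log2(1920)) + 1 = 11
leading_zeros = num_bits - 1 = 10
binary(1920) = 11110000000

Elias gamma(1920) = '0000000000' + '11110000000' = 000000000011110000000 (21 bits)


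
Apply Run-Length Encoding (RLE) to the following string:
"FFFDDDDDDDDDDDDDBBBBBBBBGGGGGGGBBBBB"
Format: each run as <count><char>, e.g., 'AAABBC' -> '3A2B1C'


Scanning runs left to right:
  i=0: run of 'F' x 3 -> '3F'
  i=3: run of 'D' x 13 -> '13D'
  i=16: run of 'B' x 8 -> '8B'
  i=24: run of 'G' x 7 -> '7G'
  i=31: run of 'B' x 5 -> '5B'

RLE = 3F13D8B7G5B


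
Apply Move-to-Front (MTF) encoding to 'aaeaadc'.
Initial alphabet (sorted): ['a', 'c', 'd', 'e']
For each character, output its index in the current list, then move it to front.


MTF encoding:
'a': index 0 in ['a', 'c', 'd', 'e'] -> ['a', 'c', 'd', 'e']
'a': index 0 in ['a', 'c', 'd', 'e'] -> ['a', 'c', 'd', 'e']
'e': index 3 in ['a', 'c', 'd', 'e'] -> ['e', 'a', 'c', 'd']
'a': index 1 in ['e', 'a', 'c', 'd'] -> ['a', 'e', 'c', 'd']
'a': index 0 in ['a', 'e', 'c', 'd'] -> ['a', 'e', 'c', 'd']
'd': index 3 in ['a', 'e', 'c', 'd'] -> ['d', 'a', 'e', 'c']
'c': index 3 in ['d', 'a', 'e', 'c'] -> ['c', 'd', 'a', 'e']


Output: [0, 0, 3, 1, 0, 3, 3]


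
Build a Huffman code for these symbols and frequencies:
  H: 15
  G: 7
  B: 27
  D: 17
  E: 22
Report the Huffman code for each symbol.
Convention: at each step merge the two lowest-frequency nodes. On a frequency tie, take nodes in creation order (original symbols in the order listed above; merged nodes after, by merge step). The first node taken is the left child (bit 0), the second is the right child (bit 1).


Huffman tree construction:
Step 1: Merge G(7) + H(15) = 22
Step 2: Merge D(17) + E(22) = 39
Step 3: Merge (G+H)(22) + B(27) = 49
Step 4: Merge (D+E)(39) + ((G+H)+B)(49) = 88
Read each symbol's code off the tree from the root (left child = 0, right child = 1).

Codes:
  H: 101 (length 3)
  G: 100 (length 3)
  B: 11 (length 2)
  D: 00 (length 2)
  E: 01 (length 2)
Average code length: 198/88 = 2.2500 bits/symbol


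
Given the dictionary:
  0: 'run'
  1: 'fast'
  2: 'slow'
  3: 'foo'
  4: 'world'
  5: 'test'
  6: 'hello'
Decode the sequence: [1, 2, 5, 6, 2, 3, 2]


Look up each index in the dictionary:
  1 -> 'fast'
  2 -> 'slow'
  5 -> 'test'
  6 -> 'hello'
  2 -> 'slow'
  3 -> 'foo'
  2 -> 'slow'

Decoded: "fast slow test hello slow foo slow"


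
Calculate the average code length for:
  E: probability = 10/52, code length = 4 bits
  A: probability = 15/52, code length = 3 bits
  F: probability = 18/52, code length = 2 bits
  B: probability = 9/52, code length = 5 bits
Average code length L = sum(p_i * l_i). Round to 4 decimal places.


Weighted contributions p_i * l_i:
  E: (10/52) * 4 = 40/52
  A: (15/52) * 3 = 45/52
  F: (18/52) * 2 = 36/52
  B: (9/52) * 5 = 45/52
Sum = (40 + 45 + 36 + 45)/52 = 166/52

L = 166/52 = 3.1923 bits/symbol


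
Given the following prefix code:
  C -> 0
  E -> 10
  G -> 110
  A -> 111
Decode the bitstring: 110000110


Decoding step by step:
Bits 110 -> G
Bits 0 -> C
Bits 0 -> C
Bits 0 -> C
Bits 110 -> G


Decoded message: GCCCG


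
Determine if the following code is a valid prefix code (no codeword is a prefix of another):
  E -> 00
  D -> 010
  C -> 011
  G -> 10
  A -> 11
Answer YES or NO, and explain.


Checking each pair (does one codeword prefix another?):
  E='00' vs D='010': no prefix
  E='00' vs C='011': no prefix
  E='00' vs G='10': no prefix
  E='00' vs A='11': no prefix
  D='010' vs E='00': no prefix
  D='010' vs C='011': no prefix
  D='010' vs G='10': no prefix
  D='010' vs A='11': no prefix
  C='011' vs E='00': no prefix
  C='011' vs D='010': no prefix
  C='011' vs G='10': no prefix
  C='011' vs A='11': no prefix
  G='10' vs E='00': no prefix
  G='10' vs D='010': no prefix
  G='10' vs C='011': no prefix
  G='10' vs A='11': no prefix
  A='11' vs E='00': no prefix
  A='11' vs D='010': no prefix
  A='11' vs C='011': no prefix
  A='11' vs G='10': no prefix
No violation found over all pairs.

YES -- this is a valid prefix code. No codeword is a prefix of any other codeword.


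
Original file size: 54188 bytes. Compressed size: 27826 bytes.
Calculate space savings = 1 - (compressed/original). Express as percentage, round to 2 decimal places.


ratio = compressed/original = 27826/54188 = 0.513509
savings = 1 - ratio = 1 - 0.513509 = 0.486491
as a percentage: 0.486491 * 100 = 48.65%

Space savings = 1 - 27826/54188 = 48.65%


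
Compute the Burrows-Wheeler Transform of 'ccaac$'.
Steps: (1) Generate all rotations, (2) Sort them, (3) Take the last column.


Rotations (sorted):
  0: $ccaac -> last char: c
  1: aac$cc -> last char: c
  2: ac$cca -> last char: a
  3: c$ccaa -> last char: a
  4: caac$c -> last char: c
  5: ccaac$ -> last char: $


BWT = ccaac$


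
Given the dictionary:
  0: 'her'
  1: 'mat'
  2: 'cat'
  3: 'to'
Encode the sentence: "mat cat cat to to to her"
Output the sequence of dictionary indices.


Look up each word in the dictionary:
  'mat' -> 1
  'cat' -> 2
  'cat' -> 2
  'to' -> 3
  'to' -> 3
  'to' -> 3
  'her' -> 0

Encoded: [1, 2, 2, 3, 3, 3, 0]


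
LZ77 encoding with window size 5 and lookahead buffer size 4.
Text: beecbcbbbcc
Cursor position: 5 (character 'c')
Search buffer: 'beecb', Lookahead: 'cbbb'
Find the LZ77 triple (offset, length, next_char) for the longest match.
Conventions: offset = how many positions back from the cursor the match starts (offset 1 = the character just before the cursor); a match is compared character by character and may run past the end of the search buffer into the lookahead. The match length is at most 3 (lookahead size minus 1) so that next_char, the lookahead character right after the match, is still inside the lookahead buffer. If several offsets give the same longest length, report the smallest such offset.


Try each offset into the search buffer:
  offset=1 (pos 4, char 'b'): match length 0
  offset=2 (pos 3, char 'c'): match length 2
  offset=3 (pos 2, char 'e'): match length 0
  offset=4 (pos 1, char 'e'): match length 0
  offset=5 (pos 0, char 'b'): match length 0
Longest match has length 2 at offset 2.
next_char = character at position 5 + 2 = 7 -> 'b'

Best match: offset=2, length=2 (matching 'cb' starting at position 3)
LZ77 triple: (2, 2, 'b')


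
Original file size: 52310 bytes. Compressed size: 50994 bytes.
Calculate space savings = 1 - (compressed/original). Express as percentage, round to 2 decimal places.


ratio = compressed/original = 50994/52310 = 0.974842
savings = 1 - ratio = 1 - 0.974842 = 0.025158
as a percentage: 0.025158 * 100 = 2.52%

Space savings = 1 - 50994/52310 = 2.52%


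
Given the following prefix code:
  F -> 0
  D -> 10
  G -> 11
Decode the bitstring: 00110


Decoding step by step:
Bits 0 -> F
Bits 0 -> F
Bits 11 -> G
Bits 0 -> F


Decoded message: FFGF


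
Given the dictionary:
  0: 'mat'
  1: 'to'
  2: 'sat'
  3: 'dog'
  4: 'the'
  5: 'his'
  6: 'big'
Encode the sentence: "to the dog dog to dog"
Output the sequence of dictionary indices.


Look up each word in the dictionary:
  'to' -> 1
  'the' -> 4
  'dog' -> 3
  'dog' -> 3
  'to' -> 1
  'dog' -> 3

Encoded: [1, 4, 3, 3, 1, 3]


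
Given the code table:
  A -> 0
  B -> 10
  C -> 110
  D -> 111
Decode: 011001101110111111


Decoding:
0 -> A
110 -> C
0 -> A
110 -> C
111 -> D
0 -> A
111 -> D
111 -> D


Result: ACACDADD


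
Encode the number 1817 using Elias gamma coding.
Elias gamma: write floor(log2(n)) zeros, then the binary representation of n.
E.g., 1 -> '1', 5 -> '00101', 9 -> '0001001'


num_bits = floor(log2(1817)) + 1 = 11
leading_zeros = num_bits - 1 = 10
binary(1817) = 11100011001

Elias gamma(1817) = '0000000000' + '11100011001' = 000000000011100011001 (21 bits)


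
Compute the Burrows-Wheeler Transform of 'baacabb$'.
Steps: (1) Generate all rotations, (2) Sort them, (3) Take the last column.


Rotations (sorted):
  0: $baacabb -> last char: b
  1: aacabb$b -> last char: b
  2: abb$baac -> last char: c
  3: acabb$ba -> last char: a
  4: b$baacab -> last char: b
  5: baacabb$ -> last char: $
  6: bb$baaca -> last char: a
  7: cabb$baa -> last char: a


BWT = bbcab$aa


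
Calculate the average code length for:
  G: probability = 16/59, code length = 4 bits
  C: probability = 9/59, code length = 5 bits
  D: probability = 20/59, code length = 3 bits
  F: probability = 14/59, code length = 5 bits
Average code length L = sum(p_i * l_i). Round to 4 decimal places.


Weighted contributions p_i * l_i:
  G: (16/59) * 4 = 64/59
  C: (9/59) * 5 = 45/59
  D: (20/59) * 3 = 60/59
  F: (14/59) * 5 = 70/59
Sum = (64 + 45 + 60 + 70)/59 = 239/59

L = 239/59 = 4.0508 bits/symbol


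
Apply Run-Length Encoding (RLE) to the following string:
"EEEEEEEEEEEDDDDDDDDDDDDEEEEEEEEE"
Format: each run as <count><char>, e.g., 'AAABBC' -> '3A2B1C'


Scanning runs left to right:
  i=0: run of 'E' x 11 -> '11E'
  i=11: run of 'D' x 12 -> '12D'
  i=23: run of 'E' x 9 -> '9E'

RLE = 11E12D9E


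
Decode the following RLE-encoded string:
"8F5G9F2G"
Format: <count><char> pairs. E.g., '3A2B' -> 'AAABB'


Expanding each <count><char> pair:
  8F -> 'FFFFFFFF'
  5G -> 'GGGGG'
  9F -> 'FFFFFFFFF'
  2G -> 'GG'

Decoded = FFFFFFFFGGGGGFFFFFFFFFGG


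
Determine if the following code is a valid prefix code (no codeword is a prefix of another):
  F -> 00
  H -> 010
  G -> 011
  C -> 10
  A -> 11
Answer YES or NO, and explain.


Checking each pair (does one codeword prefix another?):
  F='00' vs H='010': no prefix
  F='00' vs G='011': no prefix
  F='00' vs C='10': no prefix
  F='00' vs A='11': no prefix
  H='010' vs F='00': no prefix
  H='010' vs G='011': no prefix
  H='010' vs C='10': no prefix
  H='010' vs A='11': no prefix
  G='011' vs F='00': no prefix
  G='011' vs H='010': no prefix
  G='011' vs C='10': no prefix
  G='011' vs A='11': no prefix
  C='10' vs F='00': no prefix
  C='10' vs H='010': no prefix
  C='10' vs G='011': no prefix
  C='10' vs A='11': no prefix
  A='11' vs F='00': no prefix
  A='11' vs H='010': no prefix
  A='11' vs G='011': no prefix
  A='11' vs C='10': no prefix
No violation found over all pairs.

YES -- this is a valid prefix code. No codeword is a prefix of any other codeword.


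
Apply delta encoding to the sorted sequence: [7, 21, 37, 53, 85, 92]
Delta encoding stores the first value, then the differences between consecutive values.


First value: 7
Deltas:
  21 - 7 = 14
  37 - 21 = 16
  53 - 37 = 16
  85 - 53 = 32
  92 - 85 = 7


Delta encoded: [7, 14, 16, 16, 32, 7]


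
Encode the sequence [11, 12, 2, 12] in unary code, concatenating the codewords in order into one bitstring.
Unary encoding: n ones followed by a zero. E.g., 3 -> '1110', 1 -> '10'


Encode each number as n ones followed by a terminating 0:
  11 -> 111111111110 (12 bits)
  12 -> 1111111111110 (13 bits)
  2 -> 110 (3 bits)
  12 -> 1111111111110 (13 bits)
Total length = 12 + 13 + 3 + 13 = 41 bits.

Unary([11, 12, 2, 12]) = 11111111111011111111111101101111111111110 (41 bits)


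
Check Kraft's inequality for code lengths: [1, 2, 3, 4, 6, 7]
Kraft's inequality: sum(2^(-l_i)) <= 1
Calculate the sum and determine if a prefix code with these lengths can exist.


Sum = 2^(-1) + 2^(-2) + 2^(-3) + 2^(-4) + 2^(-6) + 2^(-7)
    = 0.5 + 0.25 + 0.125 + 0.0625 + 0.015625 + 0.0078125
    = 123/128 = 0.9609375
Since 0.9609375 <= 1, Kraft's inequality IS satisfied.
A prefix code with these lengths CAN exist.

Kraft sum = 0.9609375. Satisfied.


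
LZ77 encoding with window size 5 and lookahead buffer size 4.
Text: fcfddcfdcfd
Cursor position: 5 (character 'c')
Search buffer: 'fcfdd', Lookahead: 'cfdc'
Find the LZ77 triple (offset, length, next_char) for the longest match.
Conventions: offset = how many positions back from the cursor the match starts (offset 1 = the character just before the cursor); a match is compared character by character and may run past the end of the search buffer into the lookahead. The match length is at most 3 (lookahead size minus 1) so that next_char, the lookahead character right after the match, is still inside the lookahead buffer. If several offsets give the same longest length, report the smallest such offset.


Try each offset into the search buffer:
  offset=1 (pos 4, char 'd'): match length 0
  offset=2 (pos 3, char 'd'): match length 0
  offset=3 (pos 2, char 'f'): match length 0
  offset=4 (pos 1, char 'c'): match length 3
  offset=5 (pos 0, char 'f'): match length 0
Longest match has length 3 at offset 4.
next_char = character at position 5 + 3 = 8 -> 'c'

Best match: offset=4, length=3 (matching 'cfd' starting at position 1)
LZ77 triple: (4, 3, 'c')


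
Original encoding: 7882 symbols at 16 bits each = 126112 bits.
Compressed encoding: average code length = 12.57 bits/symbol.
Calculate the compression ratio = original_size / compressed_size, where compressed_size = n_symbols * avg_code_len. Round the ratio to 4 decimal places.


original_size = n_symbols * orig_bits = 7882 * 16 = 126112 bits
compressed_size = n_symbols * avg_code_len = 7882 * 12.57 = 99076.74 bits
ratio = original_size / compressed_size = 126112 / 99076.74 = 1.2729

Compression ratio = 1.2729


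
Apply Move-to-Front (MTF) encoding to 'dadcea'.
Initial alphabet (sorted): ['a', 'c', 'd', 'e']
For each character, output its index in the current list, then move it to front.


MTF encoding:
'd': index 2 in ['a', 'c', 'd', 'e'] -> ['d', 'a', 'c', 'e']
'a': index 1 in ['d', 'a', 'c', 'e'] -> ['a', 'd', 'c', 'e']
'd': index 1 in ['a', 'd', 'c', 'e'] -> ['d', 'a', 'c', 'e']
'c': index 2 in ['d', 'a', 'c', 'e'] -> ['c', 'd', 'a', 'e']
'e': index 3 in ['c', 'd', 'a', 'e'] -> ['e', 'c', 'd', 'a']
'a': index 3 in ['e', 'c', 'd', 'a'] -> ['a', 'e', 'c', 'd']


Output: [2, 1, 1, 2, 3, 3]


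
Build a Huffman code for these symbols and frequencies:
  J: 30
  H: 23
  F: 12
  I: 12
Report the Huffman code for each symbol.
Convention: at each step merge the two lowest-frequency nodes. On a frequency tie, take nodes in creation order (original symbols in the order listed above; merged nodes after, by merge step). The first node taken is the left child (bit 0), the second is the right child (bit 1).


Huffman tree construction:
Step 1: Merge F(12) + I(12) = 24
Step 2: Merge H(23) + (F+I)(24) = 47
Step 3: Merge J(30) + (H+(F+I))(47) = 77
Read each symbol's code off the tree from the root (left child = 0, right child = 1).

Codes:
  J: 0 (length 1)
  H: 10 (length 2)
  F: 110 (length 3)
  I: 111 (length 3)
Average code length: 148/77 = 1.9221 bits/symbol


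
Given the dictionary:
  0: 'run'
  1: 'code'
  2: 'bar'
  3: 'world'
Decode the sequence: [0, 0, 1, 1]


Look up each index in the dictionary:
  0 -> 'run'
  0 -> 'run'
  1 -> 'code'
  1 -> 'code'

Decoded: "run run code code"


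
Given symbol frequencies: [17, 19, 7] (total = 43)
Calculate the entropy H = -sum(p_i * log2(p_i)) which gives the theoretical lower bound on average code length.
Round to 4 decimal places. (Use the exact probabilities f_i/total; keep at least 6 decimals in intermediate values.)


Per-symbol terms -p_i * log2(p_i) with p_i = f_i/43:
  p = 17/43 = 0.395349: log2(p) = -1.338802, -p*log2(p) = 0.529294
  p = 19/43 = 0.441860: log2(p) = -1.178337, -p*log2(p) = 0.520661
  p = 7/43 = 0.162791: log2(p) = -2.618910, -p*log2(p) = 0.426334
H = 0.529294 + 0.520661 + 0.426334 = 1.476289

H = 1.4763 bits/symbol


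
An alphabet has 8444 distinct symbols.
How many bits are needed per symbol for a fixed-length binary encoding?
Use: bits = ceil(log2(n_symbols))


log2(8444) = 13.0437
Bracket: 2^13 = 8192 < 8444 <= 2^14 = 16384
So ceil(log2(8444)) = 14

bits = ceil(log2(8444)) = ceil(13.0437) = 14 bits


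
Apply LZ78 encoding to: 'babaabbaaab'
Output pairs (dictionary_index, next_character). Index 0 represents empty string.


LZ78 encoding steps:
Dictionary: {0: ''}
Step 1: w='' (idx 0), next='b' -> output (0, 'b'), add 'b' as idx 1
Step 2: w='' (idx 0), next='a' -> output (0, 'a'), add 'a' as idx 2
Step 3: w='b' (idx 1), next='a' -> output (1, 'a'), add 'ba' as idx 3
Step 4: w='a' (idx 2), next='b' -> output (2, 'b'), add 'ab' as idx 4
Step 5: w='ba' (idx 3), next='a' -> output (3, 'a'), add 'baa' as idx 5
Step 6: w='ab' (idx 4), end of input -> output (4, '')


Encoded: [(0, 'b'), (0, 'a'), (1, 'a'), (2, 'b'), (3, 'a'), (4, '')]


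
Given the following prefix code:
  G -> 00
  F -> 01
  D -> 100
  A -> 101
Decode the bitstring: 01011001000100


Decoding step by step:
Bits 01 -> F
Bits 01 -> F
Bits 100 -> D
Bits 100 -> D
Bits 01 -> F
Bits 00 -> G


Decoded message: FFDDFG


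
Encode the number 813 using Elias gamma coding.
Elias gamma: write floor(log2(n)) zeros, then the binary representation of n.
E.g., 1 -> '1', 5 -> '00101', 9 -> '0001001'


num_bits = floor(log2(813)) + 1 = 10
leading_zeros = num_bits - 1 = 9
binary(813) = 1100101101

Elias gamma(813) = '000000000' + '1100101101' = 0000000001100101101 (19 bits)


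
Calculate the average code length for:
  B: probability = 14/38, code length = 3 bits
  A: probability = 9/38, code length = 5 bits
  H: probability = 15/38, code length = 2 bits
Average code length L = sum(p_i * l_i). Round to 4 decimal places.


Weighted contributions p_i * l_i:
  B: (14/38) * 3 = 42/38
  A: (9/38) * 5 = 45/38
  H: (15/38) * 2 = 30/38
Sum = (42 + 45 + 30)/38 = 117/38

L = 117/38 = 3.0789 bits/symbol


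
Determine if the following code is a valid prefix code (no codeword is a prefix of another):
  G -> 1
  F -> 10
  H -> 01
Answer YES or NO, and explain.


Checking each pair (does one codeword prefix another?):
  G='1' vs F='10': prefix -- VIOLATION

NO -- this is NOT a valid prefix code. G (1) is a prefix of F (10).


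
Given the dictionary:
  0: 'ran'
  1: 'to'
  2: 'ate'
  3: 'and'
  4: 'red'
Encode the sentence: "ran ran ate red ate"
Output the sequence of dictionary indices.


Look up each word in the dictionary:
  'ran' -> 0
  'ran' -> 0
  'ate' -> 2
  'red' -> 4
  'ate' -> 2

Encoded: [0, 0, 2, 4, 2]


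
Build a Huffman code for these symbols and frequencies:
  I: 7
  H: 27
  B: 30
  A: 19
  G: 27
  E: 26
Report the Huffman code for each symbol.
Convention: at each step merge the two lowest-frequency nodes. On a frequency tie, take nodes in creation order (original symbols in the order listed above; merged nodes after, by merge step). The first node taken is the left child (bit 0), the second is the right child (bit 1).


Huffman tree construction:
Step 1: Merge I(7) + A(19) = 26
Step 2: Merge E(26) + (I+A)(26) = 52
Step 3: Merge H(27) + G(27) = 54
Step 4: Merge B(30) + (E+(I+A))(52) = 82
Step 5: Merge (H+G)(54) + (B+(E+(I+A)))(82) = 136
Read each symbol's code off the tree from the root (left child = 0, right child = 1).

Codes:
  I: 1110 (length 4)
  H: 00 (length 2)
  B: 10 (length 2)
  A: 1111 (length 4)
  G: 01 (length 2)
  E: 110 (length 3)
Average code length: 350/136 = 2.5735 bits/symbol


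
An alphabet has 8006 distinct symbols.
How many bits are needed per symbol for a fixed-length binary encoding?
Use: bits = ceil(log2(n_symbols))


log2(8006) = 12.9669
Bracket: 2^12 = 4096 < 8006 <= 2^13 = 8192
So ceil(log2(8006)) = 13

bits = ceil(log2(8006)) = ceil(12.9669) = 13 bits


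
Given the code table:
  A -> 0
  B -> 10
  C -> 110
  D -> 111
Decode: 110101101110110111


Decoding:
110 -> C
10 -> B
110 -> C
111 -> D
0 -> A
110 -> C
111 -> D


Result: CBCDACD


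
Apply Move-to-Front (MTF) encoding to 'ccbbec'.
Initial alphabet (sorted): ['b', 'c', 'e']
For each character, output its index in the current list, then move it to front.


MTF encoding:
'c': index 1 in ['b', 'c', 'e'] -> ['c', 'b', 'e']
'c': index 0 in ['c', 'b', 'e'] -> ['c', 'b', 'e']
'b': index 1 in ['c', 'b', 'e'] -> ['b', 'c', 'e']
'b': index 0 in ['b', 'c', 'e'] -> ['b', 'c', 'e']
'e': index 2 in ['b', 'c', 'e'] -> ['e', 'b', 'c']
'c': index 2 in ['e', 'b', 'c'] -> ['c', 'e', 'b']


Output: [1, 0, 1, 0, 2, 2]


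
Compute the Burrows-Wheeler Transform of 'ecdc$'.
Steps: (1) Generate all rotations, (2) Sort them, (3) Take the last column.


Rotations (sorted):
  0: $ecdc -> last char: c
  1: c$ecd -> last char: d
  2: cdc$e -> last char: e
  3: dc$ec -> last char: c
  4: ecdc$ -> last char: $


BWT = cdec$


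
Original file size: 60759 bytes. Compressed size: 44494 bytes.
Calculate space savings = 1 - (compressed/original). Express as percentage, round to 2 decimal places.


ratio = compressed/original = 44494/60759 = 0.732303
savings = 1 - ratio = 1 - 0.732303 = 0.267697
as a percentage: 0.267697 * 100 = 26.77%

Space savings = 1 - 44494/60759 = 26.77%


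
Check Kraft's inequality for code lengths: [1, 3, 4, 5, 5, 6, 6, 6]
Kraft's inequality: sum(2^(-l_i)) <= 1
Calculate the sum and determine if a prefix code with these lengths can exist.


Sum = 2^(-1) + 2^(-3) + 2^(-4) + 2^(-5) + 2^(-5) + 2^(-6) + 2^(-6) + 2^(-6)
    = 0.5 + 0.125 + 0.0625 + 0.03125 + 0.03125 + 0.015625 + 0.015625 + 0.015625
    = 51/64 = 0.796875
Since 0.796875 <= 1, Kraft's inequality IS satisfied.
A prefix code with these lengths CAN exist.

Kraft sum = 0.796875. Satisfied.


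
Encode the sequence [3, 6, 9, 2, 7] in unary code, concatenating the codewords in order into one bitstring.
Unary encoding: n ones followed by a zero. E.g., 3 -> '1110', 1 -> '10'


Encode each number as n ones followed by a terminating 0:
  3 -> 1110 (4 bits)
  6 -> 1111110 (7 bits)
  9 -> 1111111110 (10 bits)
  2 -> 110 (3 bits)
  7 -> 11111110 (8 bits)
Total length = 4 + 7 + 10 + 3 + 8 = 32 bits.

Unary([3, 6, 9, 2, 7]) = 11101111110111111111011011111110 (32 bits)


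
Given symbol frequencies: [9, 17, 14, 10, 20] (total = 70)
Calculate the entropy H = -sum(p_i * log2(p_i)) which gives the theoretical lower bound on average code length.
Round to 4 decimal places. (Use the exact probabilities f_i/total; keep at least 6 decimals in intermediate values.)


Per-symbol terms -p_i * log2(p_i) with p_i = f_i/70:
  p = 9/70 = 0.128571: log2(p) = -2.959358, -p*log2(p) = 0.380489
  p = 17/70 = 0.242857: log2(p) = -2.041820, -p*log2(p) = 0.495871
  p = 14/70 = 0.200000: log2(p) = -2.321928, -p*log2(p) = 0.464386
  p = 10/70 = 0.142857: log2(p) = -2.807355, -p*log2(p) = 0.401051
  p = 20/70 = 0.285714: log2(p) = -1.807355, -p*log2(p) = 0.516387
H = 0.380489 + 0.495871 + 0.464386 + 0.401051 + 0.516387 = 2.258184

H = 2.2582 bits/symbol


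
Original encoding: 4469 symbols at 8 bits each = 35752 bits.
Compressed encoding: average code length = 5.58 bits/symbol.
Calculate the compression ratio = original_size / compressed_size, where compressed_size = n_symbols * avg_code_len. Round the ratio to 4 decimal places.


original_size = n_symbols * orig_bits = 4469 * 8 = 35752 bits
compressed_size = n_symbols * avg_code_len = 4469 * 5.58 = 24937.02 bits
ratio = original_size / compressed_size = 35752 / 24937.02 = 1.4337

Compression ratio = 1.4337


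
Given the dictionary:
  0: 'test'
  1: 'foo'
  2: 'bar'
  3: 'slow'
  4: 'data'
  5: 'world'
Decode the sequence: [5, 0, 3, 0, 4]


Look up each index in the dictionary:
  5 -> 'world'
  0 -> 'test'
  3 -> 'slow'
  0 -> 'test'
  4 -> 'data'

Decoded: "world test slow test data"


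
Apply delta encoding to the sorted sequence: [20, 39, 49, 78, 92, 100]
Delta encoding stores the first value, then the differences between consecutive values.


First value: 20
Deltas:
  39 - 20 = 19
  49 - 39 = 10
  78 - 49 = 29
  92 - 78 = 14
  100 - 92 = 8


Delta encoded: [20, 19, 10, 29, 14, 8]


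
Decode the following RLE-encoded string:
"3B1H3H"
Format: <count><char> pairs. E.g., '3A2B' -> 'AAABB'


Expanding each <count><char> pair:
  3B -> 'BBB'
  1H -> 'H'
  3H -> 'HHH'

Decoded = BBBHHHH


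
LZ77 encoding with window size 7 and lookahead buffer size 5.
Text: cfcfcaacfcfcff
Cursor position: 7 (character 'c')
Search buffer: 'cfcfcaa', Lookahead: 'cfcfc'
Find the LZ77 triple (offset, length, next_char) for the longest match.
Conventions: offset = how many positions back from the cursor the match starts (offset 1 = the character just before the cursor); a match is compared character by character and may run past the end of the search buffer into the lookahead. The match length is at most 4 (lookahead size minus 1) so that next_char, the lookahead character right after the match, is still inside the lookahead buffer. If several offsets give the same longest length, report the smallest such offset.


Try each offset into the search buffer:
  offset=1 (pos 6, char 'a'): match length 0
  offset=2 (pos 5, char 'a'): match length 0
  offset=3 (pos 4, char 'c'): match length 1
  offset=4 (pos 3, char 'f'): match length 0
  offset=5 (pos 2, char 'c'): match length 3
  offset=6 (pos 1, char 'f'): match length 0
  offset=7 (pos 0, char 'c'): match length 4
Longest match has length 4 at offset 7.
next_char = character at position 7 + 4 = 11 -> 'c'

Best match: offset=7, length=4 (matching 'cfcf' starting at position 0)
LZ77 triple: (7, 4, 'c')


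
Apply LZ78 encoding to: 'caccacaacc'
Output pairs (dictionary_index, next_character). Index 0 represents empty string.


LZ78 encoding steps:
Dictionary: {0: ''}
Step 1: w='' (idx 0), next='c' -> output (0, 'c'), add 'c' as idx 1
Step 2: w='' (idx 0), next='a' -> output (0, 'a'), add 'a' as idx 2
Step 3: w='c' (idx 1), next='c' -> output (1, 'c'), add 'cc' as idx 3
Step 4: w='a' (idx 2), next='c' -> output (2, 'c'), add 'ac' as idx 4
Step 5: w='a' (idx 2), next='a' -> output (2, 'a'), add 'aa' as idx 5
Step 6: w='cc' (idx 3), end of input -> output (3, '')


Encoded: [(0, 'c'), (0, 'a'), (1, 'c'), (2, 'c'), (2, 'a'), (3, '')]


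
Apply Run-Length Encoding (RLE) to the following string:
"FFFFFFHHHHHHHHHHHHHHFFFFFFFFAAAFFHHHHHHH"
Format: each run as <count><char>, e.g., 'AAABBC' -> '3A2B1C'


Scanning runs left to right:
  i=0: run of 'F' x 6 -> '6F'
  i=6: run of 'H' x 14 -> '14H'
  i=20: run of 'F' x 8 -> '8F'
  i=28: run of 'A' x 3 -> '3A'
  i=31: run of 'F' x 2 -> '2F'
  i=33: run of 'H' x 7 -> '7H'

RLE = 6F14H8F3A2F7H


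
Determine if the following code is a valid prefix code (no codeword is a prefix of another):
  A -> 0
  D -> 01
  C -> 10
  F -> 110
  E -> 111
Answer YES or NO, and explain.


Checking each pair (does one codeword prefix another?):
  A='0' vs D='01': prefix -- VIOLATION

NO -- this is NOT a valid prefix code. A (0) is a prefix of D (01).


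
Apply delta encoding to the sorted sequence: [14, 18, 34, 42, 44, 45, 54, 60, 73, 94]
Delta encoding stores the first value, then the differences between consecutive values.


First value: 14
Deltas:
  18 - 14 = 4
  34 - 18 = 16
  42 - 34 = 8
  44 - 42 = 2
  45 - 44 = 1
  54 - 45 = 9
  60 - 54 = 6
  73 - 60 = 13
  94 - 73 = 21


Delta encoded: [14, 4, 16, 8, 2, 1, 9, 6, 13, 21]


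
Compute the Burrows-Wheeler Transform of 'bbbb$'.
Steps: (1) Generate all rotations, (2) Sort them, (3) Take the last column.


Rotations (sorted):
  0: $bbbb -> last char: b
  1: b$bbb -> last char: b
  2: bb$bb -> last char: b
  3: bbb$b -> last char: b
  4: bbbb$ -> last char: $


BWT = bbbb$


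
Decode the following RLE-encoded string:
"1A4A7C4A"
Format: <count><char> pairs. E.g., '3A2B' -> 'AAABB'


Expanding each <count><char> pair:
  1A -> 'A'
  4A -> 'AAAA'
  7C -> 'CCCCCCC'
  4A -> 'AAAA'

Decoded = AAAAACCCCCCCAAAA


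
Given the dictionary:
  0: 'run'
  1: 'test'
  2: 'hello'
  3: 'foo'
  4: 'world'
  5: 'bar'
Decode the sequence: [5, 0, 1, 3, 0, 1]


Look up each index in the dictionary:
  5 -> 'bar'
  0 -> 'run'
  1 -> 'test'
  3 -> 'foo'
  0 -> 'run'
  1 -> 'test'

Decoded: "bar run test foo run test"


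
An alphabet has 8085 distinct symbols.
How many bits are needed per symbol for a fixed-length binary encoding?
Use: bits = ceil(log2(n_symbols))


log2(8085) = 12.981
Bracket: 2^12 = 4096 < 8085 <= 2^13 = 8192
So ceil(log2(8085)) = 13

bits = ceil(log2(8085)) = ceil(12.981) = 13 bits


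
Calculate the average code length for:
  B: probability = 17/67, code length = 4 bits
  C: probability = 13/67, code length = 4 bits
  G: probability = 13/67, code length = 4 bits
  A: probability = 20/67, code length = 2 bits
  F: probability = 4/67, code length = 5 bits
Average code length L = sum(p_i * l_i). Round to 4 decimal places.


Weighted contributions p_i * l_i:
  B: (17/67) * 4 = 68/67
  C: (13/67) * 4 = 52/67
  G: (13/67) * 4 = 52/67
  A: (20/67) * 2 = 40/67
  F: (4/67) * 5 = 20/67
Sum = (68 + 52 + 52 + 40 + 20)/67 = 232/67

L = 232/67 = 3.4627 bits/symbol


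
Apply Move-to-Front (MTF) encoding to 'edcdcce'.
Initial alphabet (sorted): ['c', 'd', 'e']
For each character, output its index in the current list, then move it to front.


MTF encoding:
'e': index 2 in ['c', 'd', 'e'] -> ['e', 'c', 'd']
'd': index 2 in ['e', 'c', 'd'] -> ['d', 'e', 'c']
'c': index 2 in ['d', 'e', 'c'] -> ['c', 'd', 'e']
'd': index 1 in ['c', 'd', 'e'] -> ['d', 'c', 'e']
'c': index 1 in ['d', 'c', 'e'] -> ['c', 'd', 'e']
'c': index 0 in ['c', 'd', 'e'] -> ['c', 'd', 'e']
'e': index 2 in ['c', 'd', 'e'] -> ['e', 'c', 'd']


Output: [2, 2, 2, 1, 1, 0, 2]


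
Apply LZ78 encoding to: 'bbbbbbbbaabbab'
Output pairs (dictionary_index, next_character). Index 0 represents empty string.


LZ78 encoding steps:
Dictionary: {0: ''}
Step 1: w='' (idx 0), next='b' -> output (0, 'b'), add 'b' as idx 1
Step 2: w='b' (idx 1), next='b' -> output (1, 'b'), add 'bb' as idx 2
Step 3: w='bb' (idx 2), next='b' -> output (2, 'b'), add 'bbb' as idx 3
Step 4: w='bb' (idx 2), next='a' -> output (2, 'a'), add 'bba' as idx 4
Step 5: w='' (idx 0), next='a' -> output (0, 'a'), add 'a' as idx 5
Step 6: w='bba' (idx 4), next='b' -> output (4, 'b'), add 'bbab' as idx 6


Encoded: [(0, 'b'), (1, 'b'), (2, 'b'), (2, 'a'), (0, 'a'), (4, 'b')]


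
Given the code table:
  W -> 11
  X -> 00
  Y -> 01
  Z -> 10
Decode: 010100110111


Decoding:
01 -> Y
01 -> Y
00 -> X
11 -> W
01 -> Y
11 -> W


Result: YYXWYW


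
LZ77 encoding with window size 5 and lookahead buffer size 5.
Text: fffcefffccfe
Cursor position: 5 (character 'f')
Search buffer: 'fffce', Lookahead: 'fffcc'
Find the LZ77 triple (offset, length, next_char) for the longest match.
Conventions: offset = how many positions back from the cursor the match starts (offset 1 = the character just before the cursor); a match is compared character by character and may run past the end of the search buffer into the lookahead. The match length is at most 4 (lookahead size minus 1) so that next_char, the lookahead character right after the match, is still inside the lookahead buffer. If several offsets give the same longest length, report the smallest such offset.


Try each offset into the search buffer:
  offset=1 (pos 4, char 'e'): match length 0
  offset=2 (pos 3, char 'c'): match length 0
  offset=3 (pos 2, char 'f'): match length 1
  offset=4 (pos 1, char 'f'): match length 2
  offset=5 (pos 0, char 'f'): match length 4
Longest match has length 4 at offset 5.
next_char = character at position 5 + 4 = 9 -> 'c'

Best match: offset=5, length=4 (matching 'fffc' starting at position 0)
LZ77 triple: (5, 4, 'c')


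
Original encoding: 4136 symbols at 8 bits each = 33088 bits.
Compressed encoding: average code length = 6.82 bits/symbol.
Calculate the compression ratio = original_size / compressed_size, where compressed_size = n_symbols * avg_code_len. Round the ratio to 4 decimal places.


original_size = n_symbols * orig_bits = 4136 * 8 = 33088 bits
compressed_size = n_symbols * avg_code_len = 4136 * 6.82 = 28207.52 bits
ratio = original_size / compressed_size = 33088 / 28207.52 = 1.173

Compression ratio = 1.173


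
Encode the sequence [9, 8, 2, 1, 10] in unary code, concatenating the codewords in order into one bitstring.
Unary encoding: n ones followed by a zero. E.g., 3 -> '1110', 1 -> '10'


Encode each number as n ones followed by a terminating 0:
  9 -> 1111111110 (10 bits)
  8 -> 111111110 (9 bits)
  2 -> 110 (3 bits)
  1 -> 10 (2 bits)
  10 -> 11111111110 (11 bits)
Total length = 10 + 9 + 3 + 2 + 11 = 35 bits.

Unary([9, 8, 2, 1, 10]) = 11111111101111111101101011111111110 (35 bits)


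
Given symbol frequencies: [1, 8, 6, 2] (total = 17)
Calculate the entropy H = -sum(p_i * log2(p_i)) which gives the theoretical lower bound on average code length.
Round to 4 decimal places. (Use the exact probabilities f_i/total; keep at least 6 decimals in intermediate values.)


Per-symbol terms -p_i * log2(p_i) with p_i = f_i/17:
  p = 1/17 = 0.058824: log2(p) = -4.087463, -p*log2(p) = 0.240439
  p = 8/17 = 0.470588: log2(p) = -1.087463, -p*log2(p) = 0.511747
  p = 6/17 = 0.352941: log2(p) = -1.502500, -p*log2(p) = 0.530294
  p = 2/17 = 0.117647: log2(p) = -3.087463, -p*log2(p) = 0.363231
H = 0.240439 + 0.511747 + 0.530294 + 0.363231 = 1.645711

H = 1.6457 bits/symbol


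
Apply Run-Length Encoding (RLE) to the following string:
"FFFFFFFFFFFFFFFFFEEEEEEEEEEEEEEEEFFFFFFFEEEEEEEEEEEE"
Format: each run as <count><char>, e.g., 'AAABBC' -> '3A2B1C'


Scanning runs left to right:
  i=0: run of 'F' x 17 -> '17F'
  i=17: run of 'E' x 16 -> '16E'
  i=33: run of 'F' x 7 -> '7F'
  i=40: run of 'E' x 12 -> '12E'

RLE = 17F16E7F12E


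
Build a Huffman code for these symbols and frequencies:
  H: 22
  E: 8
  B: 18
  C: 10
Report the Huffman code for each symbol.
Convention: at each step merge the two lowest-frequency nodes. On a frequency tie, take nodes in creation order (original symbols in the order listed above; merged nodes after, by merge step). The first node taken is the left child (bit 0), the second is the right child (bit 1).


Huffman tree construction:
Step 1: Merge E(8) + C(10) = 18
Step 2: Merge B(18) + (E+C)(18) = 36
Step 3: Merge H(22) + (B+(E+C))(36) = 58
Read each symbol's code off the tree from the root (left child = 0, right child = 1).

Codes:
  H: 0 (length 1)
  E: 110 (length 3)
  B: 10 (length 2)
  C: 111 (length 3)
Average code length: 112/58 = 1.9310 bits/symbol


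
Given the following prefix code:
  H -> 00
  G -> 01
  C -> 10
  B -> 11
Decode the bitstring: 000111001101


Decoding step by step:
Bits 00 -> H
Bits 01 -> G
Bits 11 -> B
Bits 00 -> H
Bits 11 -> B
Bits 01 -> G


Decoded message: HGBHBG


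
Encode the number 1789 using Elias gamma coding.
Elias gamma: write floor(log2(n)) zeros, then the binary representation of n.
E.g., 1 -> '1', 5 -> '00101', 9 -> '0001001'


num_bits = floor(log2(1789)) + 1 = 11
leading_zeros = num_bits - 1 = 10
binary(1789) = 11011111101

Elias gamma(1789) = '0000000000' + '11011111101' = 000000000011011111101 (21 bits)


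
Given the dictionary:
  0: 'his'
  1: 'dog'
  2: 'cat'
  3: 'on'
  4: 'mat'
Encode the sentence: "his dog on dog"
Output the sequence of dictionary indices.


Look up each word in the dictionary:
  'his' -> 0
  'dog' -> 1
  'on' -> 3
  'dog' -> 1

Encoded: [0, 1, 3, 1]


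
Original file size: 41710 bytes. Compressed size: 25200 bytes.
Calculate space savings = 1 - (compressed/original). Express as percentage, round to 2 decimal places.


ratio = compressed/original = 25200/41710 = 0.604172
savings = 1 - ratio = 1 - 0.604172 = 0.395828
as a percentage: 0.395828 * 100 = 39.58%

Space savings = 1 - 25200/41710 = 39.58%


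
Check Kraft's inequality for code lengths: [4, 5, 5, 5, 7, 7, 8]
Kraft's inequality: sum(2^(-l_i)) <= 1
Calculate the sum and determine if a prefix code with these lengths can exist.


Sum = 2^(-4) + 2^(-5) + 2^(-5) + 2^(-5) + 2^(-7) + 2^(-7) + 2^(-8)
    = 0.0625 + 0.03125 + 0.03125 + 0.03125 + 0.0078125 + 0.0078125 + 0.00390625
    = 45/256 = 0.17578125
Since 0.17578125 <= 1, Kraft's inequality IS satisfied.
A prefix code with these lengths CAN exist.

Kraft sum = 0.17578125. Satisfied.


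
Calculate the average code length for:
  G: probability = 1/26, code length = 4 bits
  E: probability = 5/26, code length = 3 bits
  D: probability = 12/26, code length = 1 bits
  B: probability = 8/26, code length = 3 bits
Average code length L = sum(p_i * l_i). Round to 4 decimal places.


Weighted contributions p_i * l_i:
  G: (1/26) * 4 = 4/26
  E: (5/26) * 3 = 15/26
  D: (12/26) * 1 = 12/26
  B: (8/26) * 3 = 24/26
Sum = (4 + 15 + 12 + 24)/26 = 55/26

L = 55/26 = 2.1154 bits/symbol


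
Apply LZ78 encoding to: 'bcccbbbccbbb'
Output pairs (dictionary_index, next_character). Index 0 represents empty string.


LZ78 encoding steps:
Dictionary: {0: ''}
Step 1: w='' (idx 0), next='b' -> output (0, 'b'), add 'b' as idx 1
Step 2: w='' (idx 0), next='c' -> output (0, 'c'), add 'c' as idx 2
Step 3: w='c' (idx 2), next='c' -> output (2, 'c'), add 'cc' as idx 3
Step 4: w='b' (idx 1), next='b' -> output (1, 'b'), add 'bb' as idx 4
Step 5: w='b' (idx 1), next='c' -> output (1, 'c'), add 'bc' as idx 5
Step 6: w='c' (idx 2), next='b' -> output (2, 'b'), add 'cb' as idx 6
Step 7: w='bb' (idx 4), end of input -> output (4, '')


Encoded: [(0, 'b'), (0, 'c'), (2, 'c'), (1, 'b'), (1, 'c'), (2, 'b'), (4, '')]
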